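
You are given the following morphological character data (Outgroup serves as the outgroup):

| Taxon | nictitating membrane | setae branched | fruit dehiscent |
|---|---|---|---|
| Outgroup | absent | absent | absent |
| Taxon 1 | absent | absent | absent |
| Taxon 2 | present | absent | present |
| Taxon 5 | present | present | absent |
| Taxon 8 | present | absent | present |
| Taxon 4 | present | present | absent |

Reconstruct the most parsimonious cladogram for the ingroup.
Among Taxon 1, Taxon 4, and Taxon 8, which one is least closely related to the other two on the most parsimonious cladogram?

Taxon 1

The outgroup has state 'absent' for every character, so 'present' is the derived state throughout.
Only Taxon 2, Taxon 4, Taxon 5, and Taxon 8 show the derived state 'present' for nictitating membrane, supporting them as a clade.
setae branched (derived state 'present') is shared by Taxon 4 and Taxon 5 — a synapomorphy uniting that clade.
fruit dehiscent: derived state 'present' in Taxon 2 and Taxon 8 only — synapomorphy for {Taxon 2, Taxon 8}.
Most parsimonious ingroup topology: (Taxon 1,((Taxon 2,Taxon 8),(Taxon 5,Taxon 4))).
Taxon 4 and Taxon 8 share a more recent common ancestor with each other than either does with Taxon 1, so Taxon 1 is the least closely related of the three.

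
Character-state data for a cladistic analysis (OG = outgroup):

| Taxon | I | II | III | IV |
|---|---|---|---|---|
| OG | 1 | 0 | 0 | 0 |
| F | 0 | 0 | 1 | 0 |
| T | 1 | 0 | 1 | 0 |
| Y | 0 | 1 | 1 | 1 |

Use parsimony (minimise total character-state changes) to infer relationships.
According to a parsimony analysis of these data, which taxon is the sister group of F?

Character polarity is set by the outgroup: the derived state is whichever differs from the outgroup's state, so for I the derived state is '0', and for the remaining characters it is '1'.
I (derived state '0') is shared by F and Y — a synapomorphy uniting that clade.
II (derived state '1') is unique to Y (autapomorphy; uninformative for grouping).
All ingroup taxa share the derived state '1' for III; it defines the ingroup but does not resolve relationships within it.
IV (derived state '1') is unique to Y (autapomorphy; uninformative for grouping).
Most parsimonious ingroup topology: ((F,Y),T).
F and Y form a cherry on this tree, so they are sister taxa.

Y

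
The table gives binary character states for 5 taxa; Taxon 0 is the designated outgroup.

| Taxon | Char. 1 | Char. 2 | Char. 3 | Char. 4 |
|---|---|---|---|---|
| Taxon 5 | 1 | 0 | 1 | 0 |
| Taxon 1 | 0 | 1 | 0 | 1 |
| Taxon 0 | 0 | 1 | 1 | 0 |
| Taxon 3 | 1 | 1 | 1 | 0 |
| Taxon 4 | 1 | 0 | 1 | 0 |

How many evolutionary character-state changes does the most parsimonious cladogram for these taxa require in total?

Character polarity is set by the outgroup: the derived state is whichever differs from the outgroup's state, so for Char. 2, Char. 3 the derived state is '0', and for the remaining characters it is '1'.
Only Taxon 3, Taxon 4, and Taxon 5 show the derived state '1' for Char. 1, supporting them as a clade.
Char. 2: derived state '0' in Taxon 4 and Taxon 5 only — synapomorphy for {Taxon 4, Taxon 5}.
Char. 3: derived state '0' in Taxon 1 only — an autapomorphy, so it tells us nothing about relationships among taxa.
Char. 4: derived state '1' in Taxon 1 only — an autapomorphy, so it tells us nothing about relationships among taxa.
Most parsimonious ingroup topology: (Taxon 1,((Taxon 5,Taxon 4),Taxon 3)).
Changes per character on this tree: Char. 1: 1; Char. 2: 1; Char. 3: 1; Char. 4: 1.
Total = 4.

4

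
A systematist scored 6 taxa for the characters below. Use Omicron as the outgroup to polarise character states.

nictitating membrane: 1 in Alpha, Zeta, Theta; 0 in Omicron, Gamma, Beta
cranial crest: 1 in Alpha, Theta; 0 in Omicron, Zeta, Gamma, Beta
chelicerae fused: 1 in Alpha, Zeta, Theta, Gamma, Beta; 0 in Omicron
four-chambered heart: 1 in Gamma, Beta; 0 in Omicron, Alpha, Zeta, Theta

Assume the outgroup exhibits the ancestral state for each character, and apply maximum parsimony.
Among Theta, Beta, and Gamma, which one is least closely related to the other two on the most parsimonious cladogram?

The outgroup has state '0' for every character, so '1' is the derived state throughout.
Only Alpha, Theta, and Zeta show the derived state '1' for nictitating membrane, supporting them as a clade.
Only Alpha and Theta show the derived state '1' for cranial crest, supporting them as a clade.
All ingroup taxa share the derived state '1' for chelicerae fused; it defines the ingroup but does not resolve relationships within it.
Only Beta and Gamma show the derived state '1' for four-chambered heart, supporting them as a clade.
Most parsimonious ingroup topology: (((Alpha,Theta),Zeta),(Gamma,Beta)).
Beta and Gamma share a more recent common ancestor with each other than either does with Theta, so Theta is the least closely related of the three.

Theta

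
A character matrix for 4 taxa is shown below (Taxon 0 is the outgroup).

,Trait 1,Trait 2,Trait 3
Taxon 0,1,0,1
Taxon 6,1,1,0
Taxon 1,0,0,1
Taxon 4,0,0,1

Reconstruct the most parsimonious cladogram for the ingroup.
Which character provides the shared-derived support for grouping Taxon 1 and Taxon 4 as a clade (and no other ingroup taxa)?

Trait 1

Character polarity is set by the outgroup: the derived state is whichever differs from the outgroup's state, so for Trait 1, Trait 3 the derived state is '0', and for the remaining characters it is '1'.
Only Taxon 1 and Taxon 4 show the derived state '0' for Trait 1, supporting them as a clade.
Trait 2: derived state '1' in Taxon 6 only — an autapomorphy, so it tells us nothing about relationships among taxa.
Trait 3: derived state '0' in Taxon 6 only — an autapomorphy, so it tells us nothing about relationships among taxa.
Most parsimonious ingroup topology: (Taxon 6,(Taxon 1,Taxon 4)).
The clade {Taxon 1, Taxon 4} is supported by Trait 1: its derived state '0' occurs in exactly those taxa and in no other taxon (including the outgroup).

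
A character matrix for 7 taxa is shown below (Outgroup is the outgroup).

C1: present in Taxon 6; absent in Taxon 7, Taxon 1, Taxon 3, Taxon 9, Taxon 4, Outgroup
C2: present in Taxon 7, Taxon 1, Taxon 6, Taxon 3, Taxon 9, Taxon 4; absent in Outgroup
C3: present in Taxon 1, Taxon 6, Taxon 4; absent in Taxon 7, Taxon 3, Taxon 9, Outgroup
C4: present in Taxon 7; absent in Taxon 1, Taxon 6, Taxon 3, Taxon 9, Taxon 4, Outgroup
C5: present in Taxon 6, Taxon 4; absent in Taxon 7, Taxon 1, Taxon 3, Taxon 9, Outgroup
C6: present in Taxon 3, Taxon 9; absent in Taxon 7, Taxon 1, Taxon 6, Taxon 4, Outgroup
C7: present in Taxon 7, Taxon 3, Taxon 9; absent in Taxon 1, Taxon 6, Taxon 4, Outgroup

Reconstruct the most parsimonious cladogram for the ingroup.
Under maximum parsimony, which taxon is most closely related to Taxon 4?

Taxon 6

The outgroup has state 'absent' for every character, so 'present' is the derived state throughout.
C1: derived state 'present' in Taxon 6 only — an autapomorphy, so it tells us nothing about relationships among taxa.
C2 (derived state 'present') is shared by all ingroup taxa — unites the whole ingroup.
C3: derived state 'present' in Taxon 1, Taxon 4, and Taxon 6 only — synapomorphy for {Taxon 1, Taxon 4, Taxon 6}.
C4: derived state 'present' in Taxon 7 only — an autapomorphy, so it tells us nothing about relationships among taxa.
C5 (derived state 'present') is shared by Taxon 4 and Taxon 6 — a synapomorphy uniting that clade.
Only Taxon 3 and Taxon 9 show the derived state 'present' for C6, supporting them as a clade.
Only Taxon 3, Taxon 7, and Taxon 9 show the derived state 'present' for C7, supporting them as a clade.
Most parsimonious ingroup topology: (((Taxon 6,Taxon 4),Taxon 1),((Taxon 9,Taxon 3),Taxon 7)).
Taxon 4 and Taxon 6 form a cherry on this tree, so they are sister taxa.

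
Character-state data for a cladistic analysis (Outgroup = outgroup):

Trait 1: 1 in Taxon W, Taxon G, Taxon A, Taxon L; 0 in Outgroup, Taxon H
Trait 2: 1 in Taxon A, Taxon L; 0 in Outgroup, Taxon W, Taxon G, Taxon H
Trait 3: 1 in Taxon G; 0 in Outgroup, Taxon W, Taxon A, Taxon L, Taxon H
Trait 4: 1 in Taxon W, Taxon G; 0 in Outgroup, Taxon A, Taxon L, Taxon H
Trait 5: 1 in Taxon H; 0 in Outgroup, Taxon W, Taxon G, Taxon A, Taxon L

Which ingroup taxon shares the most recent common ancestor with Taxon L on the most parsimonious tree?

The outgroup has state '0' for every character, so '1' is the derived state throughout.
Trait 1: derived state '1' in Taxon A, Taxon G, Taxon L, and Taxon W only — synapomorphy for {Taxon A, Taxon G, Taxon L, Taxon W}.
Only Taxon A and Taxon L show the derived state '1' for Trait 2, supporting them as a clade.
Trait 3 (derived state '1') is unique to Taxon G (autapomorphy; uninformative for grouping).
Trait 4: derived state '1' in Taxon G and Taxon W only — synapomorphy for {Taxon G, Taxon W}.
Trait 5 (derived state '1') is unique to Taxon H (autapomorphy; uninformative for grouping).
Most parsimonious ingroup topology: (((Taxon W,Taxon G),(Taxon A,Taxon L)),Taxon H).
Taxon L and Taxon A form a cherry on this tree, so they are sister taxa.

Taxon A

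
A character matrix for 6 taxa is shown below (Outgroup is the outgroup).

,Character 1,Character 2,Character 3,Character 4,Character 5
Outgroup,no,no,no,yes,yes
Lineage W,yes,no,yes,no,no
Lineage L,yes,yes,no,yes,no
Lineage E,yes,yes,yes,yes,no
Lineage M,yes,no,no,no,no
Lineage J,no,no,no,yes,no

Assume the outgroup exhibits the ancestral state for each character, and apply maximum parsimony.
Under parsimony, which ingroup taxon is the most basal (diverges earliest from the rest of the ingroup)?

Lineage J

Character polarity is set by the outgroup: the derived state is whichever differs from the outgroup's state, so for Character 4, Character 5 the derived state is 'no', and for the remaining characters it is 'yes'.
Character 1 (derived state 'yes') is shared by Lineage E, Lineage L, Lineage M, and Lineage W — a synapomorphy uniting that clade.
Character 2 (derived state 'yes') is shared by Lineage E and Lineage L — a synapomorphy uniting that clade.
Character 3 (state 'yes') occurs in Lineage E and Lineage W but conflicts with the nesting implied by the other characters — most parsimoniously interpreted as homoplasy.
Character 4 (derived state 'no') is shared by Lineage M and Lineage W — a synapomorphy uniting that clade.
All ingroup taxa share the derived state 'no' for Character 5; it defines the ingroup but does not resolve relationships within it.
Most parsimonious ingroup topology: (((Lineage W,Lineage M),(Lineage L,Lineage E)),Lineage J).
Lineage J is sister to the clade containing all other ingroup taxa, so it is the earliest-diverging (most basal) ingroup lineage.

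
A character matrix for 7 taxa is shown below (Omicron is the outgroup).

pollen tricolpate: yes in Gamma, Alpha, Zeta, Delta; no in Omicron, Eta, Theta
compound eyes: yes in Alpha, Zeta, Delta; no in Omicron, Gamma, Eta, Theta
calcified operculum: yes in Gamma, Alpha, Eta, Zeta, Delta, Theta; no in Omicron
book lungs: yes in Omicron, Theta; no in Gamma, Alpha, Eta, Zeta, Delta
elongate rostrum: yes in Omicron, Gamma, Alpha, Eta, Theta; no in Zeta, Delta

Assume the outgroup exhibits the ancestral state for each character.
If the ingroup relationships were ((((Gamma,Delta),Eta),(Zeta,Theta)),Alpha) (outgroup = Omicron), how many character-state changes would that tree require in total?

Map each character onto ((((Gamma,Delta),Eta),(Zeta,Theta)),Alpha) (rooted by Omicron) and count the minimum state changes it requires (Fitch parsimony):
pollen tricolpate: 3; compound eyes: 3; calcified operculum: 1; book lungs: 2; elongate rostrum: 2.
Total tree length = 11.

11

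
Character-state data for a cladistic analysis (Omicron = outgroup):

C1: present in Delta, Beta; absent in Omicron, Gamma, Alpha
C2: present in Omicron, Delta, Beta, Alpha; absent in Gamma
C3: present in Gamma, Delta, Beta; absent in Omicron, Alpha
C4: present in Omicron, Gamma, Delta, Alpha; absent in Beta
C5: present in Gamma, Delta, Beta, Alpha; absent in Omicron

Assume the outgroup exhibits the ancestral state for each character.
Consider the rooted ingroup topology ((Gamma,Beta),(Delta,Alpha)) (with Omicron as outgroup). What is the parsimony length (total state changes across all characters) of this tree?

Map each character onto ((Gamma,Beta),(Delta,Alpha)) (rooted by Omicron) and count the minimum state changes it requires (Fitch parsimony):
C1: 2; C2: 1; C3: 2; C4: 1; C5: 1.
Total tree length = 7.

7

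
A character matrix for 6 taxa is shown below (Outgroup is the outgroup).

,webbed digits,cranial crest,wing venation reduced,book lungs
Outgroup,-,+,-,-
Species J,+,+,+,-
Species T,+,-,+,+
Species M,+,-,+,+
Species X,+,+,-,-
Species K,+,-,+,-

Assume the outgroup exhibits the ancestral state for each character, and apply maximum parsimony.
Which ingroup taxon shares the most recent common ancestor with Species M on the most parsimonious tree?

Species T

Character polarity is set by the outgroup: the derived state is whichever differs from the outgroup's state, so for cranial crest the derived state is '-', and for the remaining characters it is '+'.
All ingroup taxa share the derived state '+' for webbed digits; it defines the ingroup but does not resolve relationships within it.
Only Species K, Species M, and Species T show the derived state '-' for cranial crest, supporting them as a clade.
wing venation reduced: derived state '+' in Species J, Species K, Species M, and Species T only — synapomorphy for {Species J, Species K, Species M, Species T}.
book lungs (derived state '+') is shared by Species M and Species T — a synapomorphy uniting that clade.
Most parsimonious ingroup topology: ((Species J,((Species T,Species M),Species K)),Species X).
Species M and Species T form a cherry on this tree, so they are sister taxa.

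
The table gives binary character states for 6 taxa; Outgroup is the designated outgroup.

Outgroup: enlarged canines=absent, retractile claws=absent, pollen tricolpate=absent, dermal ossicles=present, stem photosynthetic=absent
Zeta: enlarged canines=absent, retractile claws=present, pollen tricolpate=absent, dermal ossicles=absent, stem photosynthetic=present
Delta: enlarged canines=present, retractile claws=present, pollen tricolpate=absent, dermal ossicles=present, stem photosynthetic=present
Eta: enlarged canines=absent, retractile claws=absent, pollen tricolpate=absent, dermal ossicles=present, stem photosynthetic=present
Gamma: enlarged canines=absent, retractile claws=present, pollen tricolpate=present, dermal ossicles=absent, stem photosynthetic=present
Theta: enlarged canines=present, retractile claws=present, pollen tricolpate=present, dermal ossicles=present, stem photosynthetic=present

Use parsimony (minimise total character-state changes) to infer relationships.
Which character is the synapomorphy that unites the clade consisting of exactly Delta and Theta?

enlarged canines

Character polarity is set by the outgroup: the derived state is whichever differs from the outgroup's state, so for dermal ossicles the derived state is 'absent', and for the remaining characters it is 'present'.
Only Delta and Theta show the derived state 'present' for enlarged canines, supporting them as a clade.
retractile claws (derived state 'present') is shared by Delta, Gamma, Theta, and Zeta — a synapomorphy uniting that clade.
pollen tricolpate (state 'present') occurs in Gamma and Theta but conflicts with the nesting implied by the other characters — most parsimoniously interpreted as homoplasy.
dermal ossicles (derived state 'absent') is shared by Gamma and Zeta — a synapomorphy uniting that clade.
All ingroup taxa share the derived state 'present' for stem photosynthetic; it defines the ingroup but does not resolve relationships within it.
Most parsimonious ingroup topology: (((Zeta,Gamma),(Delta,Theta)),Eta).
The clade {Delta, Theta} is supported by enlarged canines: its derived state 'present' occurs in exactly those taxa and in no other taxon (including the outgroup).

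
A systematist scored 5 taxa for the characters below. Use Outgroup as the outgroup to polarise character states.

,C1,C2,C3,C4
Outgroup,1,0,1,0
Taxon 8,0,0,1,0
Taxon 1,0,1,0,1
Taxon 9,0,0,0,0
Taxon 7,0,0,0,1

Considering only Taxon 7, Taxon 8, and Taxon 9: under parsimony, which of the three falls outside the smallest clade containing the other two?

Taxon 8

Character polarity is set by the outgroup: the derived state is whichever differs from the outgroup's state, so for C1, C3 the derived state is '0', and for the remaining characters it is '1'.
C1 (derived state '0') is shared by all ingroup taxa — unites the whole ingroup.
C2: derived state '1' in Taxon 1 only — an autapomorphy, so it tells us nothing about relationships among taxa.
C3 (derived state '0') is shared by Taxon 1, Taxon 7, and Taxon 9 — a synapomorphy uniting that clade.
C4 (derived state '1') is shared by Taxon 1 and Taxon 7 — a synapomorphy uniting that clade.
Most parsimonious ingroup topology: (Taxon 8,((Taxon 1,Taxon 7),Taxon 9)).
Taxon 9 and Taxon 7 share a more recent common ancestor with each other than either does with Taxon 8, so Taxon 8 is the least closely related of the three.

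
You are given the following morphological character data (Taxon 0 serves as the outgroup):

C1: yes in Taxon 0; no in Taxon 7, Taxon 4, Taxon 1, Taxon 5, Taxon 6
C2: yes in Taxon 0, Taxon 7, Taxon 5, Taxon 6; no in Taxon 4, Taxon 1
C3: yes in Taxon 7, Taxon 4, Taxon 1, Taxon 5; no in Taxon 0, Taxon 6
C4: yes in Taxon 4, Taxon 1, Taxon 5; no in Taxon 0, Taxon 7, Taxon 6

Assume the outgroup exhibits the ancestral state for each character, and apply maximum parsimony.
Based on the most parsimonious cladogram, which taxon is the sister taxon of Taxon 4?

Character polarity is set by the outgroup: the derived state is whichever differs from the outgroup's state, so for C1, C2 the derived state is 'no', and for the remaining characters it is 'yes'.
All ingroup taxa share the derived state 'no' for C1; it defines the ingroup but does not resolve relationships within it.
Only Taxon 1 and Taxon 4 show the derived state 'no' for C2, supporting them as a clade.
Only Taxon 1, Taxon 4, Taxon 5, and Taxon 7 show the derived state 'yes' for C3, supporting them as a clade.
C4: derived state 'yes' in Taxon 1, Taxon 4, and Taxon 5 only — synapomorphy for {Taxon 1, Taxon 4, Taxon 5}.
Most parsimonious ingroup topology: ((Taxon 7,((Taxon 4,Taxon 1),Taxon 5)),Taxon 6).
Taxon 4 and Taxon 1 form a cherry on this tree, so they are sister taxa.

Taxon 1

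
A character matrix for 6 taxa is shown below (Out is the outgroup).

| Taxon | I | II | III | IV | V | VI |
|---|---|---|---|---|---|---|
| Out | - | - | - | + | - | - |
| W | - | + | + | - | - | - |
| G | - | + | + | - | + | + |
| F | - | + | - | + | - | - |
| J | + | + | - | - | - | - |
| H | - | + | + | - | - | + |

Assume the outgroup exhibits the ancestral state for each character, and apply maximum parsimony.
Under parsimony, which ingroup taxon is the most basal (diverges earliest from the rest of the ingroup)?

F

Character polarity is set by the outgroup: the derived state is whichever differs from the outgroup's state, so for IV the derived state is '-', and for the remaining characters it is '+'.
I: derived state '+' in J only — an autapomorphy, so it tells us nothing about relationships among taxa.
All ingroup taxa share the derived state '+' for II; it defines the ingroup but does not resolve relationships within it.
Only G, H, and W show the derived state '+' for III, supporting them as a clade.
IV: derived state '-' in G, H, J, and W only — synapomorphy for {G, H, J, W}.
V: derived state '+' in G only — an autapomorphy, so it tells us nothing about relationships among taxa.
VI: derived state '+' in G and H only — synapomorphy for {G, H}.
Most parsimonious ingroup topology: (((W,(G,H)),J),F).
F is sister to the clade containing all other ingroup taxa, so it is the earliest-diverging (most basal) ingroup lineage.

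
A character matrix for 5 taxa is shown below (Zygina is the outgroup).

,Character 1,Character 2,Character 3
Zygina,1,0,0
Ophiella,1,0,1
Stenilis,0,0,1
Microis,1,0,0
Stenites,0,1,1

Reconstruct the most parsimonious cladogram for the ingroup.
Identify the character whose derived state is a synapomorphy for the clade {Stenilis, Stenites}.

Character polarity is set by the outgroup: the derived state is whichever differs from the outgroup's state, so for Character 1 the derived state is '0', and for the remaining characters it is '1'.
Only Stenilis and Stenites show the derived state '0' for Character 1, supporting them as a clade.
Character 2 (derived state '1') is unique to Stenites (autapomorphy; uninformative for grouping).
Character 3 (derived state '1') is shared by Ophiella, Stenilis, and Stenites — a synapomorphy uniting that clade.
Most parsimonious ingroup topology: ((Ophiella,(Stenilis,Stenites)),Microis).
The clade {Stenilis, Stenites} is supported by Character 1: its derived state '0' occurs in exactly those taxa and in no other taxon (including the outgroup).

Character 1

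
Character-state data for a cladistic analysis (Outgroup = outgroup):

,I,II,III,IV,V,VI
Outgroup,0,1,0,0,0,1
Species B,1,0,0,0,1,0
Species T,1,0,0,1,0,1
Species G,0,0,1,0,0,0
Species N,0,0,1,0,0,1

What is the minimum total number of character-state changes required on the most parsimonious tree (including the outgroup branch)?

7

Character polarity is set by the outgroup: the derived state is whichever differs from the outgroup's state, so for II, VI the derived state is '0', and for the remaining characters it is '1'.
I: derived state '1' in Species B and Species T only — synapomorphy for {Species B, Species T}.
II (derived state '0') is shared by all ingroup taxa — unites the whole ingroup.
Only Species G and Species N show the derived state '1' for III, supporting them as a clade.
IV: derived state '1' in Species T only — an autapomorphy, so it tells us nothing about relationships among taxa.
V: derived state '1' in Species B only — an autapomorphy, so it tells us nothing about relationships among taxa.
VI groups Species B and Species G, which is incompatible with the clades supported by the remaining characters; treating it as convergent (homoplasy) costs fewer steps than any alternative tree.
Most parsimonious ingroup topology: ((Species B,Species T),(Species G,Species N)).
Changes per character on this tree: I: 1; II: 1; III: 1; IV: 1; V: 1; VI: 2.
Total = 7.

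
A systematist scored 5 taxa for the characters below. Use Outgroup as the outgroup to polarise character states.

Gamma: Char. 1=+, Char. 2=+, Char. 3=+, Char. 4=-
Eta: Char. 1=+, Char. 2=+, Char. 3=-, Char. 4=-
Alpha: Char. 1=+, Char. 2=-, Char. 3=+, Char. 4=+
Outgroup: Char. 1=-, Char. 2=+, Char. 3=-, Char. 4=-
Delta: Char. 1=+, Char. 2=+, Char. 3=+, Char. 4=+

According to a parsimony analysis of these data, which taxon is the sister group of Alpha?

Delta

Character polarity is set by the outgroup: the derived state is whichever differs from the outgroup's state, so for Char. 2 the derived state is '-', and for the remaining characters it is '+'.
All ingroup taxa share the derived state '+' for Char. 1; it defines the ingroup but does not resolve relationships within it.
Char. 2: derived state '-' in Alpha only — an autapomorphy, so it tells us nothing about relationships among taxa.
Char. 3: derived state '+' in Alpha, Delta, and Gamma only — synapomorphy for {Alpha, Delta, Gamma}.
Only Alpha and Delta show the derived state '+' for Char. 4, supporting them as a clade.
Most parsimonious ingroup topology: ((Gamma,(Alpha,Delta)),Eta).
Alpha and Delta form a cherry on this tree, so they are sister taxa.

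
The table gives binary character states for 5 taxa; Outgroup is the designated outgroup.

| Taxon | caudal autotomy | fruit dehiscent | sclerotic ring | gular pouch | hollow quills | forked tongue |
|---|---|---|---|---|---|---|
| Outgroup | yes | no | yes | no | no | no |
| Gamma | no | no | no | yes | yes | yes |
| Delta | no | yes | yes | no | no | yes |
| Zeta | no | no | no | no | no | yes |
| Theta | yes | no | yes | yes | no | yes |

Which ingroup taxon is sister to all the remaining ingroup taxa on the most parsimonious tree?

Theta

Character polarity is set by the outgroup: the derived state is whichever differs from the outgroup's state, so for caudal autotomy, sclerotic ring the derived state is 'no', and for the remaining characters it is 'yes'.
caudal autotomy: derived state 'no' in Delta, Gamma, and Zeta only — synapomorphy for {Delta, Gamma, Zeta}.
fruit dehiscent: derived state 'yes' in Delta only — an autapomorphy, so it tells us nothing about relationships among taxa.
sclerotic ring (derived state 'no') is shared by Gamma and Zeta — a synapomorphy uniting that clade.
gular pouch groups Gamma and Theta, which is incompatible with the clades supported by the remaining characters; treating it as convergent (homoplasy) costs fewer steps than any alternative tree.
hollow quills: derived state 'yes' in Gamma only — an autapomorphy, so it tells us nothing about relationships among taxa.
forked tongue (derived state 'yes') is shared by all ingroup taxa — unites the whole ingroup.
Most parsimonious ingroup topology: (((Gamma,Zeta),Delta),Theta).
Theta is sister to the clade containing all other ingroup taxa, so it is the earliest-diverging (most basal) ingroup lineage.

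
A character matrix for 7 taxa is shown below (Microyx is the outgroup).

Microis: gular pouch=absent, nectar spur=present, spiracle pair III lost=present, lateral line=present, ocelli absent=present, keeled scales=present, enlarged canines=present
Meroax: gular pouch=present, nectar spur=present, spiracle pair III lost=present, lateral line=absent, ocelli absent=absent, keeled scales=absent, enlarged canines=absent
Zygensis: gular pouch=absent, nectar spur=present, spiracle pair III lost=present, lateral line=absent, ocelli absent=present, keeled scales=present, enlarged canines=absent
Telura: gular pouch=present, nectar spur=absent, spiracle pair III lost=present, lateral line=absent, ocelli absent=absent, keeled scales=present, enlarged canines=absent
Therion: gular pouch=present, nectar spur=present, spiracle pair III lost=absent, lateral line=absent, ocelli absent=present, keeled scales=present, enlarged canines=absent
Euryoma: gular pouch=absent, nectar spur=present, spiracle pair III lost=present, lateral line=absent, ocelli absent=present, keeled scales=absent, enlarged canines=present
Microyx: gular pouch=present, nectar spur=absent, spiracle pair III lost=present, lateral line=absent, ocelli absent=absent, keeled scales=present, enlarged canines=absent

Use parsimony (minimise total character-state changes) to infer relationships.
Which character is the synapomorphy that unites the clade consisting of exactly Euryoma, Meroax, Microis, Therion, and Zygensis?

Character polarity is set by the outgroup: the derived state is whichever differs from the outgroup's state, so for gular pouch, spiracle pair III lost, keeled scales the derived state is 'absent', and for the remaining characters it is 'present'.
Only Euryoma, Microis, and Zygensis show the derived state 'absent' for gular pouch, supporting them as a clade.
Only Euryoma, Meroax, Microis, Therion, and Zygensis show the derived state 'present' for nectar spur, supporting them as a clade.
spiracle pair III lost (derived state 'absent') is unique to Therion (autapomorphy; uninformative for grouping).
lateral line: derived state 'present' in Microis only — an autapomorphy, so it tells us nothing about relationships among taxa.
Only Euryoma, Microis, Therion, and Zygensis show the derived state 'present' for ocelli absent, supporting them as a clade.
keeled scales groups Euryoma and Meroax, which is incompatible with the clades supported by the remaining characters; treating it as convergent (homoplasy) costs fewer steps than any alternative tree.
enlarged canines (derived state 'present') is shared by Euryoma and Microis — a synapomorphy uniting that clade.
Most parsimonious ingroup topology: ((Meroax,(((Microis,Euryoma),Zygensis),Therion)),Telura).
The clade {Euryoma, Meroax, Microis, Therion, Zygensis} is supported by nectar spur: its derived state 'present' occurs in exactly those taxa and in no other taxon (including the outgroup).

nectar spur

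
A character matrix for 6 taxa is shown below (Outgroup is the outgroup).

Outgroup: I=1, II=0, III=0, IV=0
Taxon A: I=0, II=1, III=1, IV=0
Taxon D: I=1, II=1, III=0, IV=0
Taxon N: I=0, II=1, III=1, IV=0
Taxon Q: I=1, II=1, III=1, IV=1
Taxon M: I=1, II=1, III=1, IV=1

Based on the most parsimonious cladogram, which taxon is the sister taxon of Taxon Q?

Character polarity is set by the outgroup: the derived state is whichever differs from the outgroup's state, so for I the derived state is '0', and for the remaining characters it is '1'.
I (derived state '0') is shared by Taxon A and Taxon N — a synapomorphy uniting that clade.
II (derived state '1') is shared by all ingroup taxa — unites the whole ingroup.
III: derived state '1' in Taxon A, Taxon M, Taxon N, and Taxon Q only — synapomorphy for {Taxon A, Taxon M, Taxon N, Taxon Q}.
IV (derived state '1') is shared by Taxon M and Taxon Q — a synapomorphy uniting that clade.
Most parsimonious ingroup topology: (((Taxon A,Taxon N),(Taxon Q,Taxon M)),Taxon D).
Taxon Q and Taxon M form a cherry on this tree, so they are sister taxa.

Taxon M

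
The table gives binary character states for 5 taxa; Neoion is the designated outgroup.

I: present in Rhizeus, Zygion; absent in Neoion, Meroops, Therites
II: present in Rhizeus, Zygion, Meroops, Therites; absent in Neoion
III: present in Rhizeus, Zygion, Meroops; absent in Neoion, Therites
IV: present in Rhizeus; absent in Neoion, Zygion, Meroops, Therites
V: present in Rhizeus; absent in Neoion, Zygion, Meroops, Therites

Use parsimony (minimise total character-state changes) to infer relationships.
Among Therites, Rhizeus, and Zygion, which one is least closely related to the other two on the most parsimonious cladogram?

Therites

The outgroup has state 'absent' for every character, so 'present' is the derived state throughout.
I: derived state 'present' in Rhizeus and Zygion only — synapomorphy for {Rhizeus, Zygion}.
All ingroup taxa share the derived state 'present' for II; it defines the ingroup but does not resolve relationships within it.
Only Meroops, Rhizeus, and Zygion show the derived state 'present' for III, supporting them as a clade.
IV: derived state 'present' in Rhizeus only — an autapomorphy, so it tells us nothing about relationships among taxa.
V (derived state 'present') is unique to Rhizeus (autapomorphy; uninformative for grouping).
Most parsimonious ingroup topology: (((Rhizeus,Zygion),Meroops),Therites).
Zygion and Rhizeus share a more recent common ancestor with each other than either does with Therites, so Therites is the least closely related of the three.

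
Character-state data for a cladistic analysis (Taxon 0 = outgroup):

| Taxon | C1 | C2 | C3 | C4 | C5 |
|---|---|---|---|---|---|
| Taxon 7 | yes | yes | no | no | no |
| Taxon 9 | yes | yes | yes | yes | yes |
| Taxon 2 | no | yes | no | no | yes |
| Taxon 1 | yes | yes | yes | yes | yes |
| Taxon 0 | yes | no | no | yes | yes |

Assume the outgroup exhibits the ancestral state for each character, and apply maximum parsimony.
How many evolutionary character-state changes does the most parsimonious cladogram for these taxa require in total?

Character polarity is set by the outgroup: the derived state is whichever differs from the outgroup's state, so for C1, C4, C5 the derived state is 'no', and for the remaining characters it is 'yes'.
C1 (derived state 'no') is unique to Taxon 2 (autapomorphy; uninformative for grouping).
All ingroup taxa share the derived state 'yes' for C2; it defines the ingroup but does not resolve relationships within it.
C3 (derived state 'yes') is shared by Taxon 1 and Taxon 9 — a synapomorphy uniting that clade.
C4: derived state 'no' in Taxon 2 and Taxon 7 only — synapomorphy for {Taxon 2, Taxon 7}.
C5: derived state 'no' in Taxon 7 only — an autapomorphy, so it tells us nothing about relationships among taxa.
Most parsimonious ingroup topology: ((Taxon 7,Taxon 2),(Taxon 9,Taxon 1)).
Changes per character on this tree: C1: 1; C2: 1; C3: 1; C4: 1; C5: 1.
Total = 5.

5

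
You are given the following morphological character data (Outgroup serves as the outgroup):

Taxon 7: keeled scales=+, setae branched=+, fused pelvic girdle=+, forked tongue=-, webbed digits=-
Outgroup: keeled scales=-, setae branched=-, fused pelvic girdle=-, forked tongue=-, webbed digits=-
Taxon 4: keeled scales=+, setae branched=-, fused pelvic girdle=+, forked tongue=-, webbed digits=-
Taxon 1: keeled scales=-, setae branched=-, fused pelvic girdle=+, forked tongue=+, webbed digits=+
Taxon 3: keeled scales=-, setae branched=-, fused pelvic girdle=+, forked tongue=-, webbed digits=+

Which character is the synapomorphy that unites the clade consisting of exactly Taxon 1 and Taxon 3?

The outgroup has state '-' for every character, so '+' is the derived state throughout.
Only Taxon 4 and Taxon 7 show the derived state '+' for keeled scales, supporting them as a clade.
setae branched: derived state '+' in Taxon 7 only — an autapomorphy, so it tells us nothing about relationships among taxa.
All ingroup taxa share the derived state '+' for fused pelvic girdle; it defines the ingroup but does not resolve relationships within it.
forked tongue (derived state '+') is unique to Taxon 1 (autapomorphy; uninformative for grouping).
webbed digits (derived state '+') is shared by Taxon 1 and Taxon 3 — a synapomorphy uniting that clade.
Most parsimonious ingroup topology: ((Taxon 4,Taxon 7),(Taxon 1,Taxon 3)).
The clade {Taxon 1, Taxon 3} is supported by webbed digits: its derived state '+' occurs in exactly those taxa and in no other taxon (including the outgroup).

webbed digits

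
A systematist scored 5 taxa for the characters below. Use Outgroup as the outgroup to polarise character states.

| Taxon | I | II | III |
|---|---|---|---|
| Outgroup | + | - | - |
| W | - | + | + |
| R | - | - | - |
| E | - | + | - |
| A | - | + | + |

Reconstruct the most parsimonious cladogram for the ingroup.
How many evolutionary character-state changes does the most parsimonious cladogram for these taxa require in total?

3

Character polarity is set by the outgroup: the derived state is whichever differs from the outgroup's state, so for I the derived state is '-', and for the remaining characters it is '+'.
All ingroup taxa share the derived state '-' for I; it defines the ingroup but does not resolve relationships within it.
II (derived state '+') is shared by A, E, and W — a synapomorphy uniting that clade.
III: derived state '+' in A and W only — synapomorphy for {A, W}.
Most parsimonious ingroup topology: (((W,A),E),R).
Changes per character on this tree: I: 1; II: 1; III: 1.
Total = 3.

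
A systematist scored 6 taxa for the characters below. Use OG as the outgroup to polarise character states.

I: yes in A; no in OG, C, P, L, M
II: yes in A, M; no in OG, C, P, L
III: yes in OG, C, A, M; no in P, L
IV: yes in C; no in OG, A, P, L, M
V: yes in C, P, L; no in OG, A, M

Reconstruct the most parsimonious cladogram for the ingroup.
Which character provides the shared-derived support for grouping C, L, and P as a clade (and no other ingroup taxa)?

V

Character polarity is set by the outgroup: the derived state is whichever differs from the outgroup's state, so for III the derived state is 'no', and for the remaining characters it is 'yes'.
I (derived state 'yes') is unique to A (autapomorphy; uninformative for grouping).
II: derived state 'yes' in A and M only — synapomorphy for {A, M}.
Only L and P show the derived state 'no' for III, supporting them as a clade.
IV: derived state 'yes' in C only — an autapomorphy, so it tells us nothing about relationships among taxa.
Only C, L, and P show the derived state 'yes' for V, supporting them as a clade.
Most parsimonious ingroup topology: ((C,(P,L)),(A,M)).
The clade {C, L, P} is supported by V: its derived state 'yes' occurs in exactly those taxa and in no other taxon (including the outgroup).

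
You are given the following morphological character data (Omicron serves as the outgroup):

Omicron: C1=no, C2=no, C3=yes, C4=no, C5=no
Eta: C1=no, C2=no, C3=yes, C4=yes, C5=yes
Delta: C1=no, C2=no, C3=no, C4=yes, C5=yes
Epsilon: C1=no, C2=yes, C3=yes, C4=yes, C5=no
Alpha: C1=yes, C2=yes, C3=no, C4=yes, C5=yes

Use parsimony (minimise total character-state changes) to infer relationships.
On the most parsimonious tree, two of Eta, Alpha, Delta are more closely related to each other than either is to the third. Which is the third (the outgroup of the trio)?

Eta

Character polarity is set by the outgroup: the derived state is whichever differs from the outgroup's state, so for C3 the derived state is 'no', and for the remaining characters it is 'yes'.
C1 (derived state 'yes') is unique to Alpha (autapomorphy; uninformative for grouping).
C2 (state 'yes') occurs in Alpha and Epsilon but conflicts with the nesting implied by the other characters — most parsimoniously interpreted as homoplasy.
C3 (derived state 'no') is shared by Alpha and Delta — a synapomorphy uniting that clade.
All ingroup taxa share the derived state 'yes' for C4; it defines the ingroup but does not resolve relationships within it.
C5: derived state 'yes' in Alpha, Delta, and Eta only — synapomorphy for {Alpha, Delta, Eta}.
Most parsimonious ingroup topology: ((Eta,(Delta,Alpha)),Epsilon).
Delta and Alpha share a more recent common ancestor with each other than either does with Eta, so Eta is the least closely related of the three.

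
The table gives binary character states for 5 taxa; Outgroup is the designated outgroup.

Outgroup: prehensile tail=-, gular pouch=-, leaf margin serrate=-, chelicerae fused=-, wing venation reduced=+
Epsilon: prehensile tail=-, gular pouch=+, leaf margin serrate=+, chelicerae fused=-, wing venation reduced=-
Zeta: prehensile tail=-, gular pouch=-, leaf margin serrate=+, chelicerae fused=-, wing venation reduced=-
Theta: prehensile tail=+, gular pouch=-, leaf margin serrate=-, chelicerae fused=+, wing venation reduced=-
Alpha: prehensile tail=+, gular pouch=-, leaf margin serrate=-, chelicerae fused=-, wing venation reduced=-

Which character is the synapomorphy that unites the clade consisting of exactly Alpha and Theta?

Character polarity is set by the outgroup: the derived state is whichever differs from the outgroup's state, so for wing venation reduced the derived state is '-', and for the remaining characters it is '+'.
prehensile tail: derived state '+' in Alpha and Theta only — synapomorphy for {Alpha, Theta}.
gular pouch (derived state '+') is unique to Epsilon (autapomorphy; uninformative for grouping).
leaf margin serrate (derived state '+') is shared by Epsilon and Zeta — a synapomorphy uniting that clade.
chelicerae fused (derived state '+') is unique to Theta (autapomorphy; uninformative for grouping).
wing venation reduced (derived state '-') is shared by all ingroup taxa — unites the whole ingroup.
Most parsimonious ingroup topology: ((Epsilon,Zeta),(Theta,Alpha)).
The clade {Alpha, Theta} is supported by prehensile tail: its derived state '+' occurs in exactly those taxa and in no other taxon (including the outgroup).

prehensile tail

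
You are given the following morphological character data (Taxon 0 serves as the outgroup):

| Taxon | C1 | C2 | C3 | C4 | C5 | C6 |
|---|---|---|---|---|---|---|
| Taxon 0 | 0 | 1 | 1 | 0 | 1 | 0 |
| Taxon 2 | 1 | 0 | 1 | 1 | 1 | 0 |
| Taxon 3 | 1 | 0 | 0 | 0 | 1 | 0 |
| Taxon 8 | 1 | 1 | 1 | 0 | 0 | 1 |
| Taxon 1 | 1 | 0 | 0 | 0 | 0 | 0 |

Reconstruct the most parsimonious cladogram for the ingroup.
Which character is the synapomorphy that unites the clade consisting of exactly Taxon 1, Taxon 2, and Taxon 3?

C2

Character polarity is set by the outgroup: the derived state is whichever differs from the outgroup's state, so for C2, C3, C5 the derived state is '0', and for the remaining characters it is '1'.
C1 (derived state '1') is shared by all ingroup taxa — unites the whole ingroup.
C2 (derived state '0') is shared by Taxon 1, Taxon 2, and Taxon 3 — a synapomorphy uniting that clade.
C3 (derived state '0') is shared by Taxon 1 and Taxon 3 — a synapomorphy uniting that clade.
C4 (derived state '1') is unique to Taxon 2 (autapomorphy; uninformative for grouping).
C5 groups Taxon 1 and Taxon 8, which is incompatible with the clades supported by the remaining characters; treating it as convergent (homoplasy) costs fewer steps than any alternative tree.
C6: derived state '1' in Taxon 8 only — an autapomorphy, so it tells us nothing about relationships among taxa.
Most parsimonious ingroup topology: ((Taxon 2,(Taxon 3,Taxon 1)),Taxon 8).
The clade {Taxon 1, Taxon 2, Taxon 3} is supported by C2: its derived state '0' occurs in exactly those taxa and in no other taxon (including the outgroup).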